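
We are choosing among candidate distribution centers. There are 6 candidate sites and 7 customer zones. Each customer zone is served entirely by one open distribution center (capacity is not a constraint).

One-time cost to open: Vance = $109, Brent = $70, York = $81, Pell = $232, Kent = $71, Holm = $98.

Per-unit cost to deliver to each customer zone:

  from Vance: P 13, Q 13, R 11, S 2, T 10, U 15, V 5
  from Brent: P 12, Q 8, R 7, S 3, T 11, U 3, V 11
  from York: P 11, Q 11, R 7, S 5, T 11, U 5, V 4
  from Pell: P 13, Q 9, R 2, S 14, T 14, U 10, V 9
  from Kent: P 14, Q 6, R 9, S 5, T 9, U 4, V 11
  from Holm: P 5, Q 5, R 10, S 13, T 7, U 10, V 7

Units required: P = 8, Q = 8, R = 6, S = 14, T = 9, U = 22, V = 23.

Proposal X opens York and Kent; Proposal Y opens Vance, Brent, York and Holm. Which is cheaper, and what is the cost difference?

Proposal X: {York, Kent}: P→York 11·8=88, Q→Kent 6·8=48, R→York 7·6=42, S→York 5·14=70, T→Kent 9·9=81, U→Kent 4·22=88, V→York 4·23=92. Service 509; fixed 152; total 661.
Proposal Y: {Vance, Brent, York, Holm}: P→Holm 5·8=40, Q→Holm 5·8=40, R→Brent 7·6=42, S→Vance 2·14=28, T→Holm 7·9=63, U→Brent 3·22=66, V→York 4·23=92. Service 371; fixed 358; total 729.
Difference: |661 − 729| = 68.

Proposal X is cheaper by 68.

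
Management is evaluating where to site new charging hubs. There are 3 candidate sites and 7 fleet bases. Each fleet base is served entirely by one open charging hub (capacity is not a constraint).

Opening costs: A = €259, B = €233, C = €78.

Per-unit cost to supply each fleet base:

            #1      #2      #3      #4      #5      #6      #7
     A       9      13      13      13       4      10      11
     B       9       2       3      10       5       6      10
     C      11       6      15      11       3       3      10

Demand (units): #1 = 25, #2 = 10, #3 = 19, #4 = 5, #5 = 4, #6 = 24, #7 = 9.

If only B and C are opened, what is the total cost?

Each fleet base is assigned to its cheapest site among the open ones.
{B, C}: #1→B 9·25=225, #2→B 2·10=20, #3→B 3·19=57, #4→B 10·5=50, #5→C 3·4=12, #6→C 3·24=72, #7→B 10·9=90. Service 526; fixed 311; total 837.

Total cost: 837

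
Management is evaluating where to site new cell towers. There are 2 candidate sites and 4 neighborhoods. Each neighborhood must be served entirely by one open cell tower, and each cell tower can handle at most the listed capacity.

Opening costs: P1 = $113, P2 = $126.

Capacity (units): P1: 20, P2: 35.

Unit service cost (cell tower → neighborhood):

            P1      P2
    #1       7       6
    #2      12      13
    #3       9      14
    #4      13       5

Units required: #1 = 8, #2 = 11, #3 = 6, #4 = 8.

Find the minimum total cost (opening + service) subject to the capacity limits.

Minimum total cost: 441

Open {P2}: #1→P2 6·8=48, #2→P2 13·11=143, #3→P2 14·6=84, #4→P2 5·8=40.
Loads: P2 carries 33/35. Service 315; fixed 126; total 441.
Next best feasible plan costs 513.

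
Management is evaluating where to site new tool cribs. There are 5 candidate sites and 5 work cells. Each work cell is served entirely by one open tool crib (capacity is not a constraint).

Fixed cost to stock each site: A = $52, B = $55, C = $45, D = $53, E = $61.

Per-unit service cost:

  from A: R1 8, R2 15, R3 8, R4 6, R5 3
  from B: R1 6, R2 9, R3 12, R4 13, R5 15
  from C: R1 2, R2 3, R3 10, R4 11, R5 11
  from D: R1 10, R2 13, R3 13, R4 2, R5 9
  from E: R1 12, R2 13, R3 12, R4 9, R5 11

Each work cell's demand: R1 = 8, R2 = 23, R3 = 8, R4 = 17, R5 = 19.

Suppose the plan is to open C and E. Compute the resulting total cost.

Each work cell is assigned to its cheapest site among the open ones.
{C, E}: R1→C 2·8=16, R2→C 3·23=69, R3→C 10·8=80, R4→E 9·17=153, R5→C 11·19=209. Service 527; fixed 106; total 633.

Total cost: 633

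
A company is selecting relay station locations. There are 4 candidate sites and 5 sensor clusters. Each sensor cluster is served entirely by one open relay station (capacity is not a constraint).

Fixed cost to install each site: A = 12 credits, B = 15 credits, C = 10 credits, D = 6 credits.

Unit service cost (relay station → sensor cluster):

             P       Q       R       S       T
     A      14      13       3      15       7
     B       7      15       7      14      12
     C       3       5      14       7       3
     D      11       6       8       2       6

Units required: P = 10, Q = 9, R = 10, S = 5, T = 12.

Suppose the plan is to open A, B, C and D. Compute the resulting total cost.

Each sensor cluster is assigned to its cheapest site among the open ones.
{A, B, C, D}: P→C 3·10=30, Q→C 5·9=45, R→A 3·10=30, S→D 2·5=10, T→C 3·12=36. Service 151; fixed 43; total 194.

Total cost: 194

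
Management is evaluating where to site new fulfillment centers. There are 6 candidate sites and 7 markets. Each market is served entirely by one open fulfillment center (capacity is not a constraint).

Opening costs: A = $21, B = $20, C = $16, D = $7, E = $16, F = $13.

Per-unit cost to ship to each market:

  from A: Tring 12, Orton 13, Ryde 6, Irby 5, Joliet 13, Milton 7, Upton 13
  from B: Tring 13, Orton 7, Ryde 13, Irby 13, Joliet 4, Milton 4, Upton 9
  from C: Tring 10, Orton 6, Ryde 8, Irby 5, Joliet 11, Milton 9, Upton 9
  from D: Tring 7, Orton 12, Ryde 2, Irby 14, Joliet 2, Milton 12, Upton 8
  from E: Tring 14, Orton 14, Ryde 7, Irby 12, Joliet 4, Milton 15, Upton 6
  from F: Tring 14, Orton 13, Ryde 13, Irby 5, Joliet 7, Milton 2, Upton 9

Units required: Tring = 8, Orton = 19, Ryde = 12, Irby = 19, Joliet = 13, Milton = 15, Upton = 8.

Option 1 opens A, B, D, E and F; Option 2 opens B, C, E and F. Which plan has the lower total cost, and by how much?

Option 1 is cheaper by 79.

Option 1: {A, B, D, E, F}: Tring→D 7·8=56, Orton→B 7·19=133, Ryde→D 2·12=24, Irby→A 5·19=95, Joliet→D 2·13=26, Milton→F 2·15=30, Upton→E 6·8=48. Service 412; fixed 77; total 489.
Option 2: {B, C, E, F}: Tring→C 10·8=80, Orton→C 6·19=114, Ryde→E 7·12=84, Irby→C 5·19=95, Joliet→B 4·13=52, Milton→F 2·15=30, Upton→E 6·8=48. Service 503; fixed 65; total 568.
Difference: |489 − 568| = 79.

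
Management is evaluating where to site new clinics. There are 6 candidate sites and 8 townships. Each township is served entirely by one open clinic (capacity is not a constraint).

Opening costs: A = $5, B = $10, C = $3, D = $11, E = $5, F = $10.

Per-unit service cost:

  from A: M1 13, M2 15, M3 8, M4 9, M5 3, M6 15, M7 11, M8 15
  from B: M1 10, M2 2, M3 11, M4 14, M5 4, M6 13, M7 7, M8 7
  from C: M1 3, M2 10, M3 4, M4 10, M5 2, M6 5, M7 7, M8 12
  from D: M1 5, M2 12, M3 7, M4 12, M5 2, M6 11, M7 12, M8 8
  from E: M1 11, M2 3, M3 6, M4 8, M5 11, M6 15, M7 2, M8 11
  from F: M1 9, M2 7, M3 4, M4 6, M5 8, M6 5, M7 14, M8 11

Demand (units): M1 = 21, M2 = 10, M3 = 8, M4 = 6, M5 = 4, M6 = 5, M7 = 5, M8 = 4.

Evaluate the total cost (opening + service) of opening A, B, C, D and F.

Each township is assigned to its cheapest site among the open ones.
{A, B, C, D, F}: M1→C 3·21=63, M2→B 2·10=20, M3→C 4·8=32, M4→F 6·6=36, M5→C 2·4=8, M6→C 5·5=25, M7→B 7·5=35, M8→B 7·4=28. Service 247; fixed 39; total 286.

Total cost: 286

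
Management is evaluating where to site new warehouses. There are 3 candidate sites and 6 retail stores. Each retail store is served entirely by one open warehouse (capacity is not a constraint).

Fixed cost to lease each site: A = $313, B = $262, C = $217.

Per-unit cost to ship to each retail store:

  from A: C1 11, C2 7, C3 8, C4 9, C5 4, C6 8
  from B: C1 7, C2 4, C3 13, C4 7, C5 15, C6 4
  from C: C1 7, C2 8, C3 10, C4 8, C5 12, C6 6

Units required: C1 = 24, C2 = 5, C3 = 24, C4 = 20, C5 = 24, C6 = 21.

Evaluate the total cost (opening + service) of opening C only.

Total cost: 1239

Each retail store is assigned to its cheapest site among the open ones.
{C}: C1→C 7·24=168, C2→C 8·5=40, C3→C 10·24=240, C4→C 8·20=160, C5→C 12·24=288, C6→C 6·21=126. Service 1022; fixed 217; total 1239.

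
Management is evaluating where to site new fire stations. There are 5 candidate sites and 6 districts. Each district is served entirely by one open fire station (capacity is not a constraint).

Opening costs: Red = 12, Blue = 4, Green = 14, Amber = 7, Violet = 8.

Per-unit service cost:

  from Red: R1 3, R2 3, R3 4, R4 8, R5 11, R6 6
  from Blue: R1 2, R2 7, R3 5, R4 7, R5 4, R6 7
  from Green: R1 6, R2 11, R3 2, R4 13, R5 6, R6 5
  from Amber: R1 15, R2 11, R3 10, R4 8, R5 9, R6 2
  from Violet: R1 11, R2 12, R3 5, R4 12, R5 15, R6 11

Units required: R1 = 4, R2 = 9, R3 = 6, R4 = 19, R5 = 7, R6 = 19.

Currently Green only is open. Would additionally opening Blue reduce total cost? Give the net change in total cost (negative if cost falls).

Yes — net change −176 (cost falls by 176).

Current service cost with {Green}: 519.
Adding Blue: each district re-picks its cheapest; new service cost 339, saving 180.
Extra fixed cost: 4. Net change = 4 − 180 = -176.
(Totals: 533 → 357.)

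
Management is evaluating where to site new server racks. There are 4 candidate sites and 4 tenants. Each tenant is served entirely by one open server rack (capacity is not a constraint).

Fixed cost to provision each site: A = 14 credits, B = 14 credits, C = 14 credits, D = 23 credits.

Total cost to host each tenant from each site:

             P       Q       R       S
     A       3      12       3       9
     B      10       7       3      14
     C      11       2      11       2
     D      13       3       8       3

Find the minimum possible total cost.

Minimum total cost: 38

For any fixed open set, each tenant goes to its cheapest open site; total = fixed + service.
{A, C}: P→A 3, Q→C 2, R→A 3, S→C 2. Service 10; fixed 28; total 38.
{C}: service 26 + fixed 14 = 40
{A}: service 27 + fixed 14 = 41
{A, B, C, D}: P→A 3, Q→C 2, R→A 3, S→C 2. Service 10; fixed 65; total 75.
(All 15 nonempty subsets were checked; A and C is lowest.)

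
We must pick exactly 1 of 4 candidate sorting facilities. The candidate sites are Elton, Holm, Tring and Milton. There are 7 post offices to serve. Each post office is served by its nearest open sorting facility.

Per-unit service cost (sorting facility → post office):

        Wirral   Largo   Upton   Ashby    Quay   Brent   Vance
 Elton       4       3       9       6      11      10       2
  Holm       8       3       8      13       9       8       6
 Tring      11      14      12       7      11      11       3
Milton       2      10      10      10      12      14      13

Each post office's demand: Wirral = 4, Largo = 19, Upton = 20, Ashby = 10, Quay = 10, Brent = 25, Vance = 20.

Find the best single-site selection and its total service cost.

With exactly 1 open, each post office uses its cheapest among the chosen.
{Elton}: Wirral→Elton 4·4=16, Largo→Elton 3·19=57, Upton→Elton 9·20=180, Ashby→Elton 6·10=60, Quay→Elton 11·10=110, Brent→Elton 10·25=250, Vance→Elton 2·20=40. Service cost 713.
{Holm}: service cost 789
{Tring}: service cost 1065
Among all 4 size-1 choices, {Elton} is lowest.

Choose Elton only; total service cost 713.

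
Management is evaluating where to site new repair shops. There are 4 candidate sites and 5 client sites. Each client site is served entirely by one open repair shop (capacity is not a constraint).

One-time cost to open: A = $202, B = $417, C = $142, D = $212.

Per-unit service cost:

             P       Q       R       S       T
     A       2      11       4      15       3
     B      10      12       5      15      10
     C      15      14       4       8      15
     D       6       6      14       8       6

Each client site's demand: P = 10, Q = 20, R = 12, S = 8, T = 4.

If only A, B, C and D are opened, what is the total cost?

Each client site is assigned to its cheapest site among the open ones.
{A, B, C, D}: P→A 2·10=20, Q→D 6·20=120, R→A 4·12=48, S→C 8·8=64, T→A 3·4=12. Service 264; fixed 973; total 1237.

Total cost: 1237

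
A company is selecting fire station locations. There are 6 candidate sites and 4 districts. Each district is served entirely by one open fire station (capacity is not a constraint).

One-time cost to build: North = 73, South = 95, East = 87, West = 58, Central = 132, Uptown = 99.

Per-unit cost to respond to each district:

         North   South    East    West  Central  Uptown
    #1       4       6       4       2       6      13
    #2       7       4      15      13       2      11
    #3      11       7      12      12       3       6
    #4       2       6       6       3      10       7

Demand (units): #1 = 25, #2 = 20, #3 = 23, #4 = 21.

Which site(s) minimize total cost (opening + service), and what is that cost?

Open West and Central; minimum total cost 412.

For any fixed open set, each district goes to its cheapest open site; total = fixed + service.
{West, Central}: #1→West 2·25=50, #2→Central 2·20=40, #3→Central 3·23=69, #4→West 3·21=63. Service 222; fixed 190; total 412.
{North, Central}: service 251 + fixed 205 = 456
{North, West, Central}: service 201 + fixed 263 = 464
{North, South, East, West, Central, Uptown}: #1→West 2·25=50, #2→Central 2·20=40, #3→Central 3·23=69, #4→North 2·21=42. Service 201; fixed 544; total 745.
No other subset beats 412.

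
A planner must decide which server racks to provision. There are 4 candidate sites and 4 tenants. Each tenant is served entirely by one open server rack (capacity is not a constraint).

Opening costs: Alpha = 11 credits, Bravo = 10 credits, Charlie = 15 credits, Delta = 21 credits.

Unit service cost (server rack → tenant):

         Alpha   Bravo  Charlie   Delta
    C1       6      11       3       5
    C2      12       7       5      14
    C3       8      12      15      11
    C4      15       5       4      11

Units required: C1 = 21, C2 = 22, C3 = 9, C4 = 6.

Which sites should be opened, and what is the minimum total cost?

For any fixed open set, each tenant goes to its cheapest open site; total = fixed + service.
{Alpha, Charlie}: C1→Charlie 3·21=63, C2→Charlie 5·22=110, C3→Alpha 8·9=72, C4→Charlie 4·6=24. Service 269; fixed 26; total 295.
{Alpha, Bravo, Charlie}: C1→Charlie 3·21=63, C2→Charlie 5·22=110, C3→Alpha 8·9=72, C4→Charlie 4·6=24. Service 269; fixed 36; total 305.
{Alpha, Charlie, Delta}: C1→Charlie 3·21=63, C2→Charlie 5·22=110, C3→Alpha 8·9=72, C4→Charlie 4·6=24. Service 269; fixed 47; total 316.
{Alpha, Bravo, Charlie, Delta}: service 269 + fixed 57 = 326
No other subset beats 295.

Open Alpha and Charlie; minimum total cost 295.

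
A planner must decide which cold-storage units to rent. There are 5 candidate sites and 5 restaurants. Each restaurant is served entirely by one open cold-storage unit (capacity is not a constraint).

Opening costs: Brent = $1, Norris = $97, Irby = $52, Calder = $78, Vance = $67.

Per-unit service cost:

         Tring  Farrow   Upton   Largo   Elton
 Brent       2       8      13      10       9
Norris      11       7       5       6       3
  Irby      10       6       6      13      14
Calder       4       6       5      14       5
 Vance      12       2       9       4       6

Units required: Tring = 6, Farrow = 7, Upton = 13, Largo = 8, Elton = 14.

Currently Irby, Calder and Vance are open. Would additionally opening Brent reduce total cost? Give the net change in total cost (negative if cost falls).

Yes — net change −11 (cost falls by 11).

Current service cost with {Irby, Calder, Vance}: 205.
Adding Brent: each restaurant re-picks its cheapest; new service cost 193, saving 12.
Extra fixed cost: 1. Net change = 1 − 12 = -11.
(Totals: 402 → 391.)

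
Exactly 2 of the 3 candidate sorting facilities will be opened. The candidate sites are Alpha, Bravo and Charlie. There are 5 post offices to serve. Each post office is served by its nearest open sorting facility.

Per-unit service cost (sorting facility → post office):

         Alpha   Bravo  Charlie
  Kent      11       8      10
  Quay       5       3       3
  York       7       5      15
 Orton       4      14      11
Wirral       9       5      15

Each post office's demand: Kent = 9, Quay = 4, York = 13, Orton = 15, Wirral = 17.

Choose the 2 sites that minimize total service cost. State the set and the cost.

With exactly 2 open, each post office uses its cheapest among the chosen.
{Alpha, Bravo}: Kent→Bravo 8·9=72, Quay→Bravo 3·4=12, York→Bravo 5·13=65, Orton→Alpha 4·15=60, Wirral→Bravo 5·17=85. Service cost 294.
{Bravo, Charlie}: service cost 399
{Alpha, Charlie}: service cost 406
Among all 3 size-2 choices, {Alpha, Bravo} is lowest.

Choose Alpha and Bravo; total service cost 294.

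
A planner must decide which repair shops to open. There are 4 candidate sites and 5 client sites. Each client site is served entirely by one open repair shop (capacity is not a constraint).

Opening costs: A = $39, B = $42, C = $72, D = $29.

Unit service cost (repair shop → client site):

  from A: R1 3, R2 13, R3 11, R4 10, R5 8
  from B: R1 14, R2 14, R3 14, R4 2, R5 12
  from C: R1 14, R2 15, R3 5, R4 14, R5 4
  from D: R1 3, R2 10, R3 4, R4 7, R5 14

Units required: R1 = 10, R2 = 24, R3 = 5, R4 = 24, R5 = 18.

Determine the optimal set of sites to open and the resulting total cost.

Open B, C and D; minimum total cost 553.

For any fixed open set, each client site goes to its cheapest open site; total = fixed + service.
{B, C, D}: R1→D 3·10=30, R2→D 10·24=240, R3→D 4·5=20, R4→B 2·24=48, R5→C 4·18=72. Service 410; fixed 143; total 553.
{A, B, C, D}: R1→A 3·10=30, R2→D 10·24=240, R3→D 4·5=20, R4→B 2·24=48, R5→C 4·18=72. Service 410; fixed 182; total 592.
{A, B, D}: service 482 + fixed 110 = 592
{D}: R1→D 3·10=30, R2→D 10·24=240, R3→D 4·5=20, R4→D 7·24=168, R5→D 14·18=252. Service 710; fixed 29; total 739.
(All 15 nonempty subsets were checked; B, C and D is lowest.)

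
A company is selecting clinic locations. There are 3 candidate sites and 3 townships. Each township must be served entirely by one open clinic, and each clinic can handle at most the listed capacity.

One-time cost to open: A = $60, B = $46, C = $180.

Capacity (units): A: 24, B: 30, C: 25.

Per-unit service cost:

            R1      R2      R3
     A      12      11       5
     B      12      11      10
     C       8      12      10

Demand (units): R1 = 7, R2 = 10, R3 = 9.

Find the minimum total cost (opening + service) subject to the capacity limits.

Open {B}: R1→B 12·7=84, R2→B 11·10=110, R3→B 10·9=90.
Loads: B carries 26/30. Service 284; fixed 46; total 330.
Next best feasible plan costs 345.

Minimum total cost: 330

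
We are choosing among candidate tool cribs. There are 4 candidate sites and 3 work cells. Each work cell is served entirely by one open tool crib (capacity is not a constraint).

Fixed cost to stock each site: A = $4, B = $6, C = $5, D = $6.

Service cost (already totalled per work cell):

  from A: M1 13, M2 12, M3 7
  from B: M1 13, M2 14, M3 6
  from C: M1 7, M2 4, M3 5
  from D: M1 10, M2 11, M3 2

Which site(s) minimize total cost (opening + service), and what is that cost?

For any fixed open set, each work cell goes to its cheapest open site; total = fixed + service.
{C}: M1→C 7, M2→C 4, M3→C 5. Service 16; fixed 5; total 21.
{C, D}: M1→C 7, M2→C 4, M3→D 2. Service 13; fixed 11; total 24.
{A, C}: M1→C 7, M2→C 4, M3→C 5. Service 16; fixed 9; total 25.
{A, B, C, D}: service 13 + fixed 21 = 34
(All 15 nonempty subsets were checked; C only is lowest.)

Open C only; minimum total cost 21.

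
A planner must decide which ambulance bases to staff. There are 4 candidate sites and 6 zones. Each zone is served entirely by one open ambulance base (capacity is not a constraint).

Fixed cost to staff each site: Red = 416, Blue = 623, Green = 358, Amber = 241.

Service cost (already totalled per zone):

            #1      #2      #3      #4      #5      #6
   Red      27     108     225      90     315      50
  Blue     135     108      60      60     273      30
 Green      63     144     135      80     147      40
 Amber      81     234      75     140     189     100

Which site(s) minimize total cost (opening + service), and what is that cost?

For any fixed open set, each zone goes to its cheapest open site; total = fixed + service.
{Green}: #1→Green 63, #2→Green 144, #3→Green 135, #4→Green 80, #5→Green 147, #6→Green 40. Service 609; fixed 358; total 967.
{Amber}: #1→Amber 81, #2→Amber 234, #3→Amber 75, #4→Amber 140, #5→Amber 189, #6→Amber 100. Service 819; fixed 241; total 1060.
{Green, Amber}: #1→Green 63, #2→Green 144, #3→Amber 75, #4→Green 80, #5→Green 147, #6→Green 40. Service 549; fixed 599; total 1148.
{Red, Blue, Green, Amber}: service 432 + fixed 1638 = 2070
(All 15 nonempty subsets were checked; Green only is lowest.)

Open Green only; minimum total cost 967.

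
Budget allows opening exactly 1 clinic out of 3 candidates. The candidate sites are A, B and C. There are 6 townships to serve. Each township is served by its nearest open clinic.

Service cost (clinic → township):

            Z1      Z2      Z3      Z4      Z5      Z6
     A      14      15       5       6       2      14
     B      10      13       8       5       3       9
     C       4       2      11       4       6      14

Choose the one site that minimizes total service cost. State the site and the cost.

Choose C only; total service cost 41.

With exactly 1 open, each township uses its cheapest among the chosen.
{C}: Z1→C 4, Z2→C 2, Z3→C 11, Z4→C 4, Z5→C 6, Z6→C 14. Service cost 41.
{B}: service cost 48
{A}: service cost 56
Among all 3 size-1 choices, {C} is lowest.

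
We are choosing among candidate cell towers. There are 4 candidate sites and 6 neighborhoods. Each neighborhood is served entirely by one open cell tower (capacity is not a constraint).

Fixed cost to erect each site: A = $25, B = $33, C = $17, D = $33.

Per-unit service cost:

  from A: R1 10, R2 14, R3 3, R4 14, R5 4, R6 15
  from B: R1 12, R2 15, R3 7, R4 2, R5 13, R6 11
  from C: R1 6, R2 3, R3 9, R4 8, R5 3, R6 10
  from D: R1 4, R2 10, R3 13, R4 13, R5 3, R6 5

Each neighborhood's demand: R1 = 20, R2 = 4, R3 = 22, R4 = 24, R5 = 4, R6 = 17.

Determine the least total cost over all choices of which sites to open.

For any fixed open set, each neighborhood goes to its cheapest open site; total = fixed + service.
{A, B, C, D}: R1→D 4·20=80, R2→C 3·4=12, R3→A 3·22=66, R4→B 2·24=48, R5→C 3·4=12, R6→D 5·17=85. Service 303; fixed 108; total 411.
{A, B, D}: service 331 + fixed 91 = 422
{B, C, D}: service 391 + fixed 83 = 474
{C}: service 704 + fixed 17 = 721
No other subset beats 411.

Minimum total cost: 411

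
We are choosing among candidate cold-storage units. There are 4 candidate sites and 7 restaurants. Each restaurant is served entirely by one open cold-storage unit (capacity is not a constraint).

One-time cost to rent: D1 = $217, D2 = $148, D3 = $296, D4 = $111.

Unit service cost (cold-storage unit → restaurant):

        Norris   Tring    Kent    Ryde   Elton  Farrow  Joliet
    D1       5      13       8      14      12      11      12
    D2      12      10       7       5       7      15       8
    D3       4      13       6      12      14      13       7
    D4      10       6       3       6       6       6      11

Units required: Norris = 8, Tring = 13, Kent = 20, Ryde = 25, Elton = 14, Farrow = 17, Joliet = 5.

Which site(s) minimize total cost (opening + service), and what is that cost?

Open D4 only; minimum total cost 720.

For any fixed open set, each restaurant goes to its cheapest open site; total = fixed + service.
{D4}: Norris→D4 10·8=80, Tring→D4 6·13=78, Kent→D4 3·20=60, Ryde→D4 6·25=150, Elton→D4 6·14=84, Farrow→D4 6·17=102, Joliet→D4 11·5=55. Service 609; fixed 111; total 720.
{D2, D4}: service 569 + fixed 259 = 828
{D1, D4}: Norris→D1 5·8=40, Tring→D4 6·13=78, Kent→D4 3·20=60, Ryde→D4 6·25=150, Elton→D4 6·14=84, Farrow→D4 6·17=102, Joliet→D4 11·5=55. Service 569; fixed 328; total 897.
{D1, D2, D3, D4}: service 516 + fixed 772 = 1288
No other subset beats 720.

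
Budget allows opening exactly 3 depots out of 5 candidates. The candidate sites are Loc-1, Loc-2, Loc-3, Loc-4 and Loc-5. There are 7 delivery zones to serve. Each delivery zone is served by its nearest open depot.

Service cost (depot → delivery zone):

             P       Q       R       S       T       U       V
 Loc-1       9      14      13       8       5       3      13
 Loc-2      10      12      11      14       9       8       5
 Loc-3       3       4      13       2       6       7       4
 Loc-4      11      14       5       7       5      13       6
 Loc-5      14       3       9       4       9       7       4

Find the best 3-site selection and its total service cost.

Choose Loc-1, Loc-3 and Loc-4; total service cost 26.

With exactly 3 open, each delivery zone uses its cheapest among the chosen.
{Loc-1, Loc-3, Loc-4}: P→Loc-3 3, Q→Loc-3 4, R→Loc-4 5, S→Loc-3 2, T→Loc-1 5, U→Loc-1 3, V→Loc-3 4. Service cost 26.
{Loc-1, Loc-3, Loc-5}: service cost 29
{Loc-3, Loc-4, Loc-5}: service cost 29
Among all 10 size-3 choices, {Loc-1, Loc-3, Loc-4} is lowest.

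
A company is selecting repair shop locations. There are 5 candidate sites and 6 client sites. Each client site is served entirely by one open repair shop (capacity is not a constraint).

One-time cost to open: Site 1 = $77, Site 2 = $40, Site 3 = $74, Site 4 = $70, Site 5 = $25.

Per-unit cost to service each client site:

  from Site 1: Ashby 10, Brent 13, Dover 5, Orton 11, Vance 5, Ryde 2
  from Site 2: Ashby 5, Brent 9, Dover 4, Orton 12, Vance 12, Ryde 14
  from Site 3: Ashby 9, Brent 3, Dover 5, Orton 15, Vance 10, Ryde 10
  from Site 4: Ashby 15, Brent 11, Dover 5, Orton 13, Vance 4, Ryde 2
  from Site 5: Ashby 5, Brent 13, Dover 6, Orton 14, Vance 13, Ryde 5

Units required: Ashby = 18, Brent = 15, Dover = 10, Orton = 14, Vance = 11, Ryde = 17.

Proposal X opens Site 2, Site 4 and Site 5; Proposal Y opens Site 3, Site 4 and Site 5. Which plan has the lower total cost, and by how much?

Proposal X: {Site 2, Site 4, Site 5}: Ashby→Site 2 5·18=90, Brent→Site 2 9·15=135, Dover→Site 2 4·10=40, Orton→Site 2 12·14=168, Vance→Site 4 4·11=44, Ryde→Site 4 2·17=34. Service 511; fixed 135; total 646.
Proposal Y: {Site 3, Site 4, Site 5}: Ashby→Site 5 5·18=90, Brent→Site 3 3·15=45, Dover→Site 3 5·10=50, Orton→Site 4 13·14=182, Vance→Site 4 4·11=44, Ryde→Site 4 2·17=34. Service 445; fixed 169; total 614.
Difference: |646 − 614| = 32.

Proposal Y is cheaper by 32.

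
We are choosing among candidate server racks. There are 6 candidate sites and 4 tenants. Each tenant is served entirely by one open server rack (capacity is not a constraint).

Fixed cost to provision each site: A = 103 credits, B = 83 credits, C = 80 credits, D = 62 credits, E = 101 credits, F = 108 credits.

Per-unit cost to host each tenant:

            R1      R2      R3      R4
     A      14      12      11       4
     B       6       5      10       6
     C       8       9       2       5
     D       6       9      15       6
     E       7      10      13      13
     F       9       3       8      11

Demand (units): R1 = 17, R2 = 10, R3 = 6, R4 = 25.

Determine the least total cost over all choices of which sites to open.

For any fixed open set, each tenant goes to its cheapest open site; total = fixed + service.
{C}: R1→C 8·17=136, R2→C 9·10=90, R3→C 2·6=12, R4→C 5·25=125. Service 363; fixed 80; total 443.
{B}: service 362 + fixed 83 = 445
{B, C}: service 289 + fixed 163 = 452
{A, B, C, D, E, F}: R1→B 6·17=102, R2→F 3·10=30, R3→C 2·6=12, R4→A 4·25=100. Service 244; fixed 537; total 781.
No other subset beats 443.

Minimum total cost: 443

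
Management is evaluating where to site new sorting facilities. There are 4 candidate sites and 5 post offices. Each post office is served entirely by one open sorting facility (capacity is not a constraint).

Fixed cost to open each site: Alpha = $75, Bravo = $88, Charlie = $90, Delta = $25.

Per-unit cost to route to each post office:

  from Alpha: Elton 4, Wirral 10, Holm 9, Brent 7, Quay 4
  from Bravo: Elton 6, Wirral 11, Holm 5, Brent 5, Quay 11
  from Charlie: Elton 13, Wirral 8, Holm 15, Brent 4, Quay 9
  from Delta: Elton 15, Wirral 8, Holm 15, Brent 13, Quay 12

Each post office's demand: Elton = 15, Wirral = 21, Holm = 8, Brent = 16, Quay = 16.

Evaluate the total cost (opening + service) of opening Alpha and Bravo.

Each post office is assigned to its cheapest site among the open ones.
{Alpha, Bravo}: Elton→Alpha 4·15=60, Wirral→Alpha 10·21=210, Holm→Bravo 5·8=40, Brent→Bravo 5·16=80, Quay→Alpha 4·16=64. Service 454; fixed 163; total 617.

Total cost: 617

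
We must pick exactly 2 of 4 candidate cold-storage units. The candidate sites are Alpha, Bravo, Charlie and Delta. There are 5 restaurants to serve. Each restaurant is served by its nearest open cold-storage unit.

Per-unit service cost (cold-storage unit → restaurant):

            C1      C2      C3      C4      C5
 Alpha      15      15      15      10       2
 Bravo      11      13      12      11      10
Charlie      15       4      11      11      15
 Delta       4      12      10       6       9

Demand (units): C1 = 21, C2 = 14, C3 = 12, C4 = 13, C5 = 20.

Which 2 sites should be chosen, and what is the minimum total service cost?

Choose Alpha and Delta; total service cost 490.

With exactly 2 open, each restaurant uses its cheapest among the chosen.
{Alpha, Delta}: C1→Delta 4·21=84, C2→Delta 12·14=168, C3→Delta 10·12=120, C4→Delta 6·13=78, C5→Alpha 2·20=40. Service cost 490.
{Charlie, Delta}: service cost 518
{Bravo, Delta}: service cost 630
Among all 6 size-2 choices, {Alpha, Delta} is lowest.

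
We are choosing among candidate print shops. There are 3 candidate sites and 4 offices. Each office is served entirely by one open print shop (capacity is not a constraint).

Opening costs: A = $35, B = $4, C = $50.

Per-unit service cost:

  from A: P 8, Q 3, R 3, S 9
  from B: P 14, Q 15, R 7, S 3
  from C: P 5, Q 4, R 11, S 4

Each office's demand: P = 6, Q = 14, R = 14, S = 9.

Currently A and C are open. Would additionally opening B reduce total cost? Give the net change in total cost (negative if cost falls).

Current service cost with {A, C}: 150.
Adding B: each office re-picks its cheapest; new service cost 141, saving 9.
Extra fixed cost: 4. Net change = 4 − 9 = -5.
(Totals: 235 → 230.)

Yes — net change −5 (cost falls by 5).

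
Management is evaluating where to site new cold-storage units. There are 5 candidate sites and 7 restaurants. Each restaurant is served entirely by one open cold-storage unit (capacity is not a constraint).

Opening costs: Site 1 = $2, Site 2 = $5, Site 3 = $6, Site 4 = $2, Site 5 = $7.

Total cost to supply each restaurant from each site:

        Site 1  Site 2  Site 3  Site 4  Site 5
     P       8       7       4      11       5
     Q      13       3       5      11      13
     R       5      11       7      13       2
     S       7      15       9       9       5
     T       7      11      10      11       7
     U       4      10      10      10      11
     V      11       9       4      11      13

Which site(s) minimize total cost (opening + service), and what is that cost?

For any fixed open set, each restaurant goes to its cheapest open site; total = fixed + service.
{Site 1, Site 3}: P→Site 3 4, Q→Site 3 5, R→Site 1 5, S→Site 1 7, T→Site 1 7, U→Site 1 4, V→Site 3 4. Service 36; fixed 8; total 44.
{Site 1, Site 3, Site 4}: P→Site 3 4, Q→Site 3 5, R→Site 1 5, S→Site 1 7, T→Site 1 7, U→Site 1 4, V→Site 3 4. Service 36; fixed 10; total 46.
{Site 1, Site 3, Site 5}: service 31 + fixed 15 = 46
{Site 1, Site 2, Site 3, Site 4, Site 5}: service 29 + fixed 22 = 51
No other subset beats 44.

Open Site 1 and Site 3; minimum total cost 44.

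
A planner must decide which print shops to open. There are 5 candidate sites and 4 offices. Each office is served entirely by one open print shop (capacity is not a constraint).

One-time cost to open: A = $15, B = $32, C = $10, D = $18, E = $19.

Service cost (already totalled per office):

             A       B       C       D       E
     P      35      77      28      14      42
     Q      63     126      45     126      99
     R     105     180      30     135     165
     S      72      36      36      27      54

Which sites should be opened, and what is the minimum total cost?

Open C and D; minimum total cost 144.

For any fixed open set, each office goes to its cheapest open site; total = fixed + service.
{C, D}: P→D 14, Q→C 45, R→C 30, S→D 27. Service 116; fixed 28; total 144.
{C}: service 139 + fixed 10 = 149
{A, C, D}: service 116 + fixed 43 = 159
{A, B, C, D, E}: service 116 + fixed 94 = 210
No other subset beats 144.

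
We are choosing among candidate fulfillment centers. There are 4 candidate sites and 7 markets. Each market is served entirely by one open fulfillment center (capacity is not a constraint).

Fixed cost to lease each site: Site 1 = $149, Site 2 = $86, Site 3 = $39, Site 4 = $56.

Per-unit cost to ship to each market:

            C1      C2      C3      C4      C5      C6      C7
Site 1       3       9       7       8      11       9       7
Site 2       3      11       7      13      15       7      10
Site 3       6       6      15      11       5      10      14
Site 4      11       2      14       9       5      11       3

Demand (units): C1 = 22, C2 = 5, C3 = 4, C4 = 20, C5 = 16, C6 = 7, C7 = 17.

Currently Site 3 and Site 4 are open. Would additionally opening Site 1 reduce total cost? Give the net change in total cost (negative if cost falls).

No — net change +28 (cost rises by 28).

Current service cost with {Site 3, Site 4}: 579.
Adding Site 1: each market re-picks its cheapest; new service cost 458, saving 121.
Extra fixed cost: 149. Net change = 149 − 121 = 28.
(Totals: 674 → 702.)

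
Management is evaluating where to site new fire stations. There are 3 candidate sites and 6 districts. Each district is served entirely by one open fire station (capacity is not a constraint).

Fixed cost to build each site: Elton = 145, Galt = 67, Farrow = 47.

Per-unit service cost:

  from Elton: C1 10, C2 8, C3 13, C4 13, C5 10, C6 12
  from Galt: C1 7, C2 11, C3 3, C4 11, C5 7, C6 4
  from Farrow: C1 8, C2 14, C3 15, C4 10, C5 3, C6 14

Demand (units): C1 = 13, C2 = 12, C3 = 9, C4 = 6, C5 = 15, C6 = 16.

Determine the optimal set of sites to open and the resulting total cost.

For any fixed open set, each district goes to its cheapest open site; total = fixed + service.
{Galt, Farrow}: C1→Galt 7·13=91, C2→Galt 11·12=132, C3→Galt 3·9=27, C4→Farrow 10·6=60, C5→Farrow 3·15=45, C6→Galt 4·16=64. Service 419; fixed 114; total 533.
{Galt}: service 485 + fixed 67 = 552
{Elton, Galt, Farrow}: service 383 + fixed 259 = 642
{Farrow}: C1→Farrow 8·13=104, C2→Farrow 14·12=168, C3→Farrow 15·9=135, C4→Farrow 10·6=60, C5→Farrow 3·15=45, C6→Farrow 14·16=224. Service 736; fixed 47; total 783.
No other subset beats 533.

Open Galt and Farrow; minimum total cost 533.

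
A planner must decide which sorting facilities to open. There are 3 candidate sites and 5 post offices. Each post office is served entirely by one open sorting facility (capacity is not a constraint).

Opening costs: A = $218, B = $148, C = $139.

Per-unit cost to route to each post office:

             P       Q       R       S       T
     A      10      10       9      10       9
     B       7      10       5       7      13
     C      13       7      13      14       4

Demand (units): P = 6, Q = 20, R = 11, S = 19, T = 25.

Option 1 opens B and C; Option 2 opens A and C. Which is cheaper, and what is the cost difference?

Option 1: {B, C}: P→B 7·6=42, Q→C 7·20=140, R→B 5·11=55, S→B 7·19=133, T→C 4·25=100. Service 470; fixed 287; total 757.
Option 2: {A, C}: P→A 10·6=60, Q→C 7·20=140, R→A 9·11=99, S→A 10·19=190, T→C 4·25=100. Service 589; fixed 357; total 946.
Difference: |757 − 946| = 189.

Option 1 is cheaper by 189.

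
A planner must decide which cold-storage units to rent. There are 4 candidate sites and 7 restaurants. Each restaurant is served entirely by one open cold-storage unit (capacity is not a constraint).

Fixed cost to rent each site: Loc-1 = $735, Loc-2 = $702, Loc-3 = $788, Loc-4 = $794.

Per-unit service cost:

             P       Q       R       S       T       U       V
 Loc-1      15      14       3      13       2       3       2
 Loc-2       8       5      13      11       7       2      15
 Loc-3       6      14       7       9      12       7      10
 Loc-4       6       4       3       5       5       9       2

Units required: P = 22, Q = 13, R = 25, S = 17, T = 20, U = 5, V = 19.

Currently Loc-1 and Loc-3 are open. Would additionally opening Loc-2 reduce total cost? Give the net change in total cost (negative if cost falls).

Current service cost with {Loc-1, Loc-3}: 635.
Adding Loc-2: each restaurant re-picks its cheapest; new service cost 513, saving 122.
Extra fixed cost: 702. Net change = 702 − 122 = 580.
(Totals: 2158 → 2738.)

No — net change +580 (cost rises by 580).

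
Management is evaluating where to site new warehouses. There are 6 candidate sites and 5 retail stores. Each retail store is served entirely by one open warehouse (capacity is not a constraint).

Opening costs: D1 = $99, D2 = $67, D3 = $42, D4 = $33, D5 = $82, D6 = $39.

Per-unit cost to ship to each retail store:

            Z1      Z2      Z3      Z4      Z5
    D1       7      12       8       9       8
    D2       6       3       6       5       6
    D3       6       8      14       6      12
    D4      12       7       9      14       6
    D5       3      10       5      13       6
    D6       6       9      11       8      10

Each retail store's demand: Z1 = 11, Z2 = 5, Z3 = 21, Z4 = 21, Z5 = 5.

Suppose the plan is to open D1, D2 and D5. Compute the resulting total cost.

Total cost: 536

Each retail store is assigned to its cheapest site among the open ones.
{D1, D2, D5}: Z1→D5 3·11=33, Z2→D2 3·5=15, Z3→D5 5·21=105, Z4→D2 5·21=105, Z5→D2 6·5=30. Service 288; fixed 248; total 536.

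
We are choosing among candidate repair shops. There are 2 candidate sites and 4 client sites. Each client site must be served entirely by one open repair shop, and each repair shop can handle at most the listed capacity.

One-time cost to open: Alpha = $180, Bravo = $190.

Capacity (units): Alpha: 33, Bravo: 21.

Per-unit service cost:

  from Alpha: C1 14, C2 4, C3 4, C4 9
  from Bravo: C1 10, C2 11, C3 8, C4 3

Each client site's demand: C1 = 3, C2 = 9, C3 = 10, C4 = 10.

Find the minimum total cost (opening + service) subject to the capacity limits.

Minimum total cost: 388

Open {Alpha}: C1→Alpha 14·3=42, C2→Alpha 4·9=36, C3→Alpha 4·10=40, C4→Alpha 9·10=90.
Loads: Alpha carries 32/33. Service 208; fixed 180; total 388.
Next best feasible plan costs 506.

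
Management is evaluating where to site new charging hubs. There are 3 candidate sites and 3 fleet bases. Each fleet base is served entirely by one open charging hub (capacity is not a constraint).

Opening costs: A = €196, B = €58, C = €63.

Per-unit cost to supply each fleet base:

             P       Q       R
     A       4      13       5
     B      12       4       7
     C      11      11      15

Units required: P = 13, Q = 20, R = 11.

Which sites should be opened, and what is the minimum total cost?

Open B only; minimum total cost 371.

For any fixed open set, each fleet base goes to its cheapest open site; total = fixed + service.
{B}: P→B 12·13=156, Q→B 4·20=80, R→B 7·11=77. Service 313; fixed 58; total 371.
{B, C}: service 300 + fixed 121 = 421
{A, B}: service 187 + fixed 254 = 441
{A, B, C}: service 187 + fixed 317 = 504
(All 7 nonempty subsets were checked; B only is lowest.)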